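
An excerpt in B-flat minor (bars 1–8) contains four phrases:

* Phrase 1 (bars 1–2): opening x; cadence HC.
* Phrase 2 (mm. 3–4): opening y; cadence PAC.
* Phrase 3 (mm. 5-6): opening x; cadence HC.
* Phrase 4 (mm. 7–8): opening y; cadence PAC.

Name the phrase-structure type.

The cadence pattern HC–PAC–HC–PAC is weak–strong twice, and phrases 3–4 restate phrases 1–2: a period heard twice, not a double period (which would end weakly at phrase 2).

repeated period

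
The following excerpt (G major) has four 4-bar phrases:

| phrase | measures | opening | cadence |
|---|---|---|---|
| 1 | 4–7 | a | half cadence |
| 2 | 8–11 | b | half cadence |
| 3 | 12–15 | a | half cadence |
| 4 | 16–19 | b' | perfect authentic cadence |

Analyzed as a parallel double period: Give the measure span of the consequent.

In a double period the four phrases pair into a large antecedent (phrases 1–2, ending half cadence) and a large consequent (phrases 3–4, ending perfect authentic cadence). The consequent spans measures 12-19.

measures 12–19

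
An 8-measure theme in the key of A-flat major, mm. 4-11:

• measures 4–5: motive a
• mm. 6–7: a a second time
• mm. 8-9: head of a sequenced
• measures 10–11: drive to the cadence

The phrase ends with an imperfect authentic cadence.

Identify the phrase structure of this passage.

Basic idea (mm. 4–5) + its repetition (measures 6–7) form the presentation; fragmentation and cadence (bars 8–11) form the continuation — the 8-bar whole is a sentence.

sentence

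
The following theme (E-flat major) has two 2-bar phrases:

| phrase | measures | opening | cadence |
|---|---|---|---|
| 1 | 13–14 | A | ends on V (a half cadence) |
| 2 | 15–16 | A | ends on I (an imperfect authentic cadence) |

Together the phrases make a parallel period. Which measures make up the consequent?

measures 15–16

The phrase ending with the weaker cadence (half cadence) is the antecedent; the one ending more conclusively (imperfect authentic cadence) is the consequent. The consequent is measures 15–16.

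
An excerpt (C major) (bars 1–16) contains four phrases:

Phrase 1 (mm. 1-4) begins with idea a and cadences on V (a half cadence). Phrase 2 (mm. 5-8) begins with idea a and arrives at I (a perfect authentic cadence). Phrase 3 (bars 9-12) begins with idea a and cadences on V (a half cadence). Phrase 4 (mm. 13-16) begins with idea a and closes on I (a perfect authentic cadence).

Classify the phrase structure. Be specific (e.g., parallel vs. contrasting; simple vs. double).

The cadence pattern HC–PAC–HC–PAC is weak–strong twice, and phrases 3–4 restate phrases 1–2: a period heard twice, not a double period (which would end weakly at phrase 2).

repeated period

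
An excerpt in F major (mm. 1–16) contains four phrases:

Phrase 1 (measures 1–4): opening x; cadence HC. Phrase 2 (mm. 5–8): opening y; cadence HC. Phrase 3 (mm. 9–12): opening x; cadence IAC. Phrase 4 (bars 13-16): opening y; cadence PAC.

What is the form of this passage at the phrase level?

Four phrases in two halves: the first half (measures 1-8) ends with a half cadence, the second (mm. 9–16) with a perfect authentic cadence — a large antecedent–consequent pair, i.e. a double period.
Phrase 3 begins with the same material as phrase 1, making it parallel.

parallel double period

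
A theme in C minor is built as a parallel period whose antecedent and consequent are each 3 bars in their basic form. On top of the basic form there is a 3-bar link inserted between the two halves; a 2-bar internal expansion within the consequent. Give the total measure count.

11 measures

Basic parallel period: 3 + 3 = 6 bars.
6 (basic form) + 3 (link) + 2 (internal expansion) = 11.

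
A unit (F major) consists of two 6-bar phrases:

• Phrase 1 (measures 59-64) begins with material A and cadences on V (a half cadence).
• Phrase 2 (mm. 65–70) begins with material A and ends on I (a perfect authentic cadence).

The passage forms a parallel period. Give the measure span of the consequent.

The phrase ending with the weaker cadence (half cadence) is the antecedent; the one ending more conclusively (perfect authentic cadence) is the consequent. The consequent is measures 65–70.

measures 65–70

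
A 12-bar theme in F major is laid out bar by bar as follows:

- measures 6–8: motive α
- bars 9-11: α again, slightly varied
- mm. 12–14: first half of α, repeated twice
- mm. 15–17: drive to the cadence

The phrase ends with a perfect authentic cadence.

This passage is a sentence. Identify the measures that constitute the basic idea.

The presentation of a sentence is the basic idea (mm. 6–8) plus its repetition (mm. 9–11); the basic idea is therefore mm. 6-8.

measures 6–8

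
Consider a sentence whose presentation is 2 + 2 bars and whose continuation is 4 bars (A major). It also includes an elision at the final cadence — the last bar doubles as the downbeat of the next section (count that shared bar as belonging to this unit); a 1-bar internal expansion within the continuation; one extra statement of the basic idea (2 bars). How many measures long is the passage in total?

11 measures

Basic sentence: 2 + 2 + 4 = 8 bars.
8 (basic form) + 1 (internal expansion) + 2 (extra statement) = 11.
The elision shares a bar with the next section but does not change this unit's count.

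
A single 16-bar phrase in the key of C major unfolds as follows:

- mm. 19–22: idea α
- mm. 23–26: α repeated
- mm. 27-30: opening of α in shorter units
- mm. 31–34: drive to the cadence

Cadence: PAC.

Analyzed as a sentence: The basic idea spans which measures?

The presentation of a sentence is the basic idea (bars 19-22) plus its repetition (mm. 23–26); the basic idea is therefore measures 19–22.

measures 19–22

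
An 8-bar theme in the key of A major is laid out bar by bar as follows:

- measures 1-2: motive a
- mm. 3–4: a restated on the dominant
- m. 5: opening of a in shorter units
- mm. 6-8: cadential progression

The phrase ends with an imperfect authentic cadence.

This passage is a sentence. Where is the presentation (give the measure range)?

The presentation of a sentence is the basic idea (measures 1–2) plus its repetition (measures 3-4); the presentation is therefore mm. 1–4.

measures 1–4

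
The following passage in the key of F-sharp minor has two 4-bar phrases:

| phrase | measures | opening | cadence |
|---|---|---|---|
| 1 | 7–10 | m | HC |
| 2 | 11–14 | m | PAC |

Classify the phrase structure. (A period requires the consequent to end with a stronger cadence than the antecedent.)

parallel period

Phrase 1 ends with a half cadence (weaker) and phrase 2 with a perfect authentic cadence (stronger): antecedent + consequent = a period.
The two phrases open with the same material (m / m), so the period is parallel.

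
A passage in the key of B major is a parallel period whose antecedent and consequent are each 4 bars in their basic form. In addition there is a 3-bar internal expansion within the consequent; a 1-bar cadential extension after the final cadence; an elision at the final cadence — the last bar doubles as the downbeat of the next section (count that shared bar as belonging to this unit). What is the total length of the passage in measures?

12 measures

Basic parallel period: 4 + 4 = 8 bars.
8 (basic form) + 3 (internal expansion) + 1 (cadential extension) = 12.
The elision shares a bar with the next section but does not change this unit's count.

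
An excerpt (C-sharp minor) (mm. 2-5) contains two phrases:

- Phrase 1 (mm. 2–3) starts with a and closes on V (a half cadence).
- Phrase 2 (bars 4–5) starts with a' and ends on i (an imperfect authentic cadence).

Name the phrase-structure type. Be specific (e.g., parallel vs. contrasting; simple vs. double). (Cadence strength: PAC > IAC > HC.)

parallel period

Phrase 1 ends with a half cadence (weaker) and phrase 2 with an imperfect authentic cadence (stronger): antecedent + consequent = a period.
The two phrases open with the same material (a / a'), so the period is parallel.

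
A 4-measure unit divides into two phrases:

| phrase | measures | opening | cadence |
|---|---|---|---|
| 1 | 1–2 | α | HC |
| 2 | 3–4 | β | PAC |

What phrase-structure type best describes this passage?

contrasting period

Phrase 1 ends with a half cadence (weaker) and phrase 2 with a perfect authentic cadence (stronger): antecedent + consequent = a period.
The two phrases open with different material (α / β), so the period is contrasting.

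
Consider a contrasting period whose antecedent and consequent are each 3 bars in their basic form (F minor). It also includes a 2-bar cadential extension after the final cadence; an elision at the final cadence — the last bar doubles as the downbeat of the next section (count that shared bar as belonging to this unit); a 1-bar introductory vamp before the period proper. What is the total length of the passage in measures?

Basic contrasting period: 3 + 3 = 6 bars.
6 (basic form) + 2 (cadential extension) + 1 (introduction) = 9.
The elision shares a bar with the next section but does not change this unit's count.

9 measures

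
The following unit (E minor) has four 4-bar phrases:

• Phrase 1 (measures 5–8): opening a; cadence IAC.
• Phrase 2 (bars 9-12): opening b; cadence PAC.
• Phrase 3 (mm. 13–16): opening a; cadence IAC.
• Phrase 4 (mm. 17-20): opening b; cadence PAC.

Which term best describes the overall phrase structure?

repeated period

The cadence pattern IAC–PAC–IAC–PAC is weak–strong twice, and phrases 3–4 restate phrases 1–2: a period heard twice, not a double period (which would end weakly at phrase 2).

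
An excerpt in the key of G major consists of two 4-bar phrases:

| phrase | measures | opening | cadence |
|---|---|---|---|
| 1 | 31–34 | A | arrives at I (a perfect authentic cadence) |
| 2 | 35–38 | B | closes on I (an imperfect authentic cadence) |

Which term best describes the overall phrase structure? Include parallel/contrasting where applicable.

The second phrase closes with an imperfect authentic cadence, which is not stronger than the first phrase's perfect authentic cadence; without a weak→strong cadential pair there is no antecedent–consequent relationship, so this is a phrase group rather than a period.

phrase group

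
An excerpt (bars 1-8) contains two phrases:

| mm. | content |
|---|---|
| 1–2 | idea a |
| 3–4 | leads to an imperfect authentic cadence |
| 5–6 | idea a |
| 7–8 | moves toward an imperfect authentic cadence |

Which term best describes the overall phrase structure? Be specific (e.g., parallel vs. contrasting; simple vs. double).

Both phrases have the same opening (a) and the same cadence (imperfect authentic cadence): the second is a restatement, not a consequent, so this is a repeated phrase rather than a period.

repeated phrase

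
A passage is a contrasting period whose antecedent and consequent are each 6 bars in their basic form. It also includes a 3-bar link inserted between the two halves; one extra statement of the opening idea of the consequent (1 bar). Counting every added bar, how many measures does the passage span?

Basic contrasting period: 6 + 6 = 12 bars.
12 (basic form) + 3 (link) + 1 (extra statement) = 16.

16 measures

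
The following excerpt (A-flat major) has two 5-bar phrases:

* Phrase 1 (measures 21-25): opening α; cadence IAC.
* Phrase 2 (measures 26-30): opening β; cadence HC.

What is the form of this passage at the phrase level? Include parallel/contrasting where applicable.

phrase group

The second phrase closes with a half cadence, which is not stronger than the first phrase's imperfect authentic cadence; without a weak→strong cadential pair there is no antecedent–consequent relationship, so this is a phrase group rather than a period.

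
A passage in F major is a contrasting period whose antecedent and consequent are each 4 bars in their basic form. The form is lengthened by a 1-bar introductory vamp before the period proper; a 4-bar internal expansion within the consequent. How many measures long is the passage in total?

Basic contrasting period: 4 + 4 = 8 bars.
8 (basic form) + 1 (introduction) + 4 (internal expansion) = 13.

13 measures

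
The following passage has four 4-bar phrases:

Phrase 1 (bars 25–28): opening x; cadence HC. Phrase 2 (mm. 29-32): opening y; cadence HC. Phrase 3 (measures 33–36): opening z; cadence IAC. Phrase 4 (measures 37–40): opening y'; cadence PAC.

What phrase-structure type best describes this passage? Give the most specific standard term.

contrasting double period

Four phrases in two halves: the first half (bars 25–32) ends with a half cadence, the second (mm. 33-40) with a perfect authentic cadence — a large antecedent–consequent pair, i.e. a double period.
Phrase 3 begins with different material from phrase 1, making it contrasting.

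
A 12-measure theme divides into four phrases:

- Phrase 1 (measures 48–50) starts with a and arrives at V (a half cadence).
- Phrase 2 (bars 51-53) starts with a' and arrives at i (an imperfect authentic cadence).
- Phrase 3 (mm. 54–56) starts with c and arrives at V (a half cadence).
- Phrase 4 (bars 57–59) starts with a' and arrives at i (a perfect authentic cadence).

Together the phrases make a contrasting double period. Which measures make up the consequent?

In a double period the first pair of phrases (ending imperfect authentic cadence) is the large antecedent and the second pair (ending perfect authentic cadence) is the large consequent; the consequent is measures 54–59.

measures 54–59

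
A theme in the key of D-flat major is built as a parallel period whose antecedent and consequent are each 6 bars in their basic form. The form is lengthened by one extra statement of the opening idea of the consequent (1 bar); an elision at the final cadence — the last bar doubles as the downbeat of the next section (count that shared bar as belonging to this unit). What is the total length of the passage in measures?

13 measures

Basic parallel period: 6 + 6 = 12 bars.
12 (basic form) + 1 (extra statement) = 13.
The elision shares a bar with the next section but does not change this unit's count.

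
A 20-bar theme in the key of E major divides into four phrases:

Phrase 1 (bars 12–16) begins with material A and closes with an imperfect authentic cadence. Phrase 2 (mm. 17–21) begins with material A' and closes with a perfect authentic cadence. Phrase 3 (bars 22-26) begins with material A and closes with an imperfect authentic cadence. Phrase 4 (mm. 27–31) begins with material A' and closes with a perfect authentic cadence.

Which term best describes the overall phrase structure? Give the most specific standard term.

The cadence pattern IAC–PAC–IAC–PAC is weak–strong twice, and phrases 3–4 restate phrases 1–2: a period heard twice, not a double period (which would end weakly at phrase 2).

repeated period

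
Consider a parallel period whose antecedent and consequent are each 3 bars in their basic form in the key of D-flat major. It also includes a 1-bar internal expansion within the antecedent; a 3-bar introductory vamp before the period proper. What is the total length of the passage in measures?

Basic parallel period: 3 + 3 = 6 bars.
6 (basic form) + 1 (internal expansion) + 3 (introduction) = 10.

10 measures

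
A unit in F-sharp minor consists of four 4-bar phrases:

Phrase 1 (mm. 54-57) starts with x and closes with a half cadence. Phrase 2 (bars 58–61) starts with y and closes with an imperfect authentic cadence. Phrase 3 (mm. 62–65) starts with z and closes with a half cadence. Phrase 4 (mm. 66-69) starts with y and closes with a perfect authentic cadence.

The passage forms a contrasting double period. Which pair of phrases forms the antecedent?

In a double period the first pair of phrases (ending imperfect authentic cadence) is the large antecedent and the second pair (ending perfect authentic cadence) is the large consequent; the antecedent is phrases 1 and 2.

phrases 1 and 2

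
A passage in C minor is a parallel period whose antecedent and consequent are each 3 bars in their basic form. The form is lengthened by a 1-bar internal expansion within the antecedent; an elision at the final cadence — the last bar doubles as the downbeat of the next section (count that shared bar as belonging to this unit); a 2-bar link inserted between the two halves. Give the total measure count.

9 measures

Basic parallel period: 3 + 3 = 6 bars.
6 (basic form) + 1 (internal expansion) + 2 (link) = 9.
The elision shares a bar with the next section but does not change this unit's count.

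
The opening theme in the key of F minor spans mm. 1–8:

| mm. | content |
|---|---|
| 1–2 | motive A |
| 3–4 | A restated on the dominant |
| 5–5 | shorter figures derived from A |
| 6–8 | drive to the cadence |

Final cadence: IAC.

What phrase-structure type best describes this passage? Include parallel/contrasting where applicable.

sentence

Basic idea (measures 1–2) + its repetition (mm. 3–4) form the presentation; fragmentation and cadence (measures 5–8) form the continuation — the 8-bar whole is a sentence.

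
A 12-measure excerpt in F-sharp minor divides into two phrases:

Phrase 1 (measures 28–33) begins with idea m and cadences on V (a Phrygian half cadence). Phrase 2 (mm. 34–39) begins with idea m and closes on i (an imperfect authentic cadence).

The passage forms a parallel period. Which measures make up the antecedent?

measures 28–33

The phrase ending with the weaker cadence (Phrygian half cadence) is the antecedent; the one ending more conclusively (imperfect authentic cadence) is the consequent. The antecedent is measures 28–33.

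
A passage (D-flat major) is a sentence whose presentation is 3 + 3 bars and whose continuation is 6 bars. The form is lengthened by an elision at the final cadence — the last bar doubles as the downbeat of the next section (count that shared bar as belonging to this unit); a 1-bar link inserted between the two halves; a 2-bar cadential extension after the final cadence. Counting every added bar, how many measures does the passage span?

Basic sentence: 3 + 3 + 6 = 12 bars.
12 (basic form) + 1 (link) + 2 (cadential extension) = 15.
The elision shares a bar with the next section but does not change this unit's count.

15 measures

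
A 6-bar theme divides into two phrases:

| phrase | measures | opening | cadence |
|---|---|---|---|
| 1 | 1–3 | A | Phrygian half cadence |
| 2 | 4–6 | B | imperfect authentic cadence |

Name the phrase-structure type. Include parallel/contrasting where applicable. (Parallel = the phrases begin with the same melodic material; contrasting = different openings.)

contrasting period

Phrase 1 ends with a Phrygian half cadence (weaker) and phrase 2 with an imperfect authentic cadence (stronger): antecedent + consequent = a period.
The two phrases open with different material (A / B), so the period is contrasting.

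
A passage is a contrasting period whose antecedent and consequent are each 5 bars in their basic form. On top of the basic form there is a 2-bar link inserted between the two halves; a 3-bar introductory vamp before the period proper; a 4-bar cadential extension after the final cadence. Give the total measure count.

19 measures

Basic contrasting period: 5 + 5 = 10 bars.
10 (basic form) + 2 (link) + 3 (introduction) + 4 (cadential extension) = 19.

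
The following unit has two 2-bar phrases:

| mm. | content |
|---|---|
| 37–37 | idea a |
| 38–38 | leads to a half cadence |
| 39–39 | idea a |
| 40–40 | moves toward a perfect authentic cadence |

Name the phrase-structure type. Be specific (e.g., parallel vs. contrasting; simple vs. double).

parallel period

Phrase 1 ends with a half cadence (weaker) and phrase 2 with a perfect authentic cadence (stronger): antecedent + consequent = a period.
The two phrases open with the same material (a / a), so the period is parallel.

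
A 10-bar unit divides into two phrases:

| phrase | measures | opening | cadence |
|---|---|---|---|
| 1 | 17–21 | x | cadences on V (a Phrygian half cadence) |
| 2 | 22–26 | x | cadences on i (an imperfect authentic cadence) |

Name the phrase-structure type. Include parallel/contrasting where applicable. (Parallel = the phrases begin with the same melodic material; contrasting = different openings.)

Phrase 1 ends with a Phrygian half cadence (weaker) and phrase 2 with an imperfect authentic cadence (stronger): antecedent + consequent = a period.
The two phrases open with the same material (x / x), so the period is parallel.

parallel period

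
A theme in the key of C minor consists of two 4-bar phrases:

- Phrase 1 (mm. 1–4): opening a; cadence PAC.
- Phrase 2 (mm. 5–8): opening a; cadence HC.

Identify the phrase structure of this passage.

The second phrase closes with a half cadence, which is not stronger than the first phrase's perfect authentic cadence; without a weak→strong cadential pair there is no antecedent–consequent relationship, so this is a phrase group rather than a period.

phrase group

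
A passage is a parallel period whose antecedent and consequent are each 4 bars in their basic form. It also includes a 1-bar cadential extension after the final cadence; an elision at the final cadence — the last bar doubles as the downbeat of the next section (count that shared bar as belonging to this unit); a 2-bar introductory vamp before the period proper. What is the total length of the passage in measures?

Basic parallel period: 4 + 4 = 8 bars.
8 (basic form) + 1 (cadential extension) + 2 (introduction) = 11.
The elision shares a bar with the next section but does not change this unit's count.

11 measures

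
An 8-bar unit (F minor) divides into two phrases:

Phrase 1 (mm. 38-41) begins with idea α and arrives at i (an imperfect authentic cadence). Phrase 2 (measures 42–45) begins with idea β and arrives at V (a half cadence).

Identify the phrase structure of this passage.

phrase group

The second phrase closes with a half cadence, which is not stronger than the first phrase's imperfect authentic cadence; without a weak→strong cadential pair there is no antecedent–consequent relationship, so this is a phrase group rather than a period.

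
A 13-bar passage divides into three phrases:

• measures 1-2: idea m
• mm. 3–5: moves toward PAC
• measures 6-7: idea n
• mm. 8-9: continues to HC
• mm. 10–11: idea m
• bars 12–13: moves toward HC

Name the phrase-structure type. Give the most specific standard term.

phrase group

The final phrase closes with a half cadence, which is not stronger than the preceding half cadence; the 3 phrases lack an overall antecedent–consequent design and so form a phrase group.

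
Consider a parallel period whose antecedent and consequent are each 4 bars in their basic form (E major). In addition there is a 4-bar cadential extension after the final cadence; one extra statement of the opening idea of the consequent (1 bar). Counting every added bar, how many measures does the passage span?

Basic parallel period: 4 + 4 = 8 bars.
8 (basic form) + 4 (cadential extension) + 1 (extra statement) = 13.

13 measures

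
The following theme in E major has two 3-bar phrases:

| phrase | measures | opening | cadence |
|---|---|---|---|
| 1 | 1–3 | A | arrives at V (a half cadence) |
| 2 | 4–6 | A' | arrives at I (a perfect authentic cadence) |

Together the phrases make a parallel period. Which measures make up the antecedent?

The phrase ending with the weaker cadence (half cadence) is the antecedent; the one ending more conclusively (perfect authentic cadence) is the consequent. The antecedent is measures 1–3.

measures 1–3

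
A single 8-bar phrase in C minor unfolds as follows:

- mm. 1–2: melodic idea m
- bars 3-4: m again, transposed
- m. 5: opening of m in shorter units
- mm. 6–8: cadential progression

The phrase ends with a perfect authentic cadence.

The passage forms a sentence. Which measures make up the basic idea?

measures 1–2

The presentation of a sentence is the basic idea (measures 1–2) plus its repetition (mm. 3-4); the basic idea is therefore measures 1–2.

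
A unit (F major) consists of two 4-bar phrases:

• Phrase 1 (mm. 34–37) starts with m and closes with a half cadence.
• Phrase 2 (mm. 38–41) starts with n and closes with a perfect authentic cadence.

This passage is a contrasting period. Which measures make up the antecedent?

measures 34–37

The antecedent is the phrase ending with the weaker cadence (half cadence, phrase 1) and the consequent the one ending more conclusively (perfect authentic cadence, phrase 2); the antecedent is measures 34–37.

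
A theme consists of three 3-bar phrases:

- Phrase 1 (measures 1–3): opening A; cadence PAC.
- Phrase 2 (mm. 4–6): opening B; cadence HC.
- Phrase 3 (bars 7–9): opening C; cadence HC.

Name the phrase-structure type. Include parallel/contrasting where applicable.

The final phrase closes with a half cadence, which is not stronger than the preceding half cadence; the 3 phrases lack an overall antecedent–consequent design and so form a phrase group.

phrase group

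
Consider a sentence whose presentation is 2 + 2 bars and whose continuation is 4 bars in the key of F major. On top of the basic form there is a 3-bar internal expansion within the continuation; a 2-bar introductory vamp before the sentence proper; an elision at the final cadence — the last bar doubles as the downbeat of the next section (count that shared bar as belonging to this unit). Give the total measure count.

13 measures

Basic sentence: 2 + 2 + 4 = 8 bars.
8 (basic form) + 3 (internal expansion) + 2 (introduction) = 13.
The elision shares a bar with the next section but does not change this unit's count.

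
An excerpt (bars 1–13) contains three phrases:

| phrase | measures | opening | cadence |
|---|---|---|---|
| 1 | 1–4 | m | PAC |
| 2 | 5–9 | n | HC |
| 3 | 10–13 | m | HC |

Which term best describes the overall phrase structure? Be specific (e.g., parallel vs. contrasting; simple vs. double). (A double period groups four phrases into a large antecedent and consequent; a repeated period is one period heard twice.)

phrase group

The final phrase closes with a half cadence, which is not stronger than the preceding half cadence; the 3 phrases lack an overall antecedent–consequent design and so form a phrase group.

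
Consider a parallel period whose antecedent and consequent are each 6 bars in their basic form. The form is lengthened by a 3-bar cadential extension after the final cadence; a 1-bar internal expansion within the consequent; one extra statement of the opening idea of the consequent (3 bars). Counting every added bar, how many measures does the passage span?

Basic parallel period: 6 + 6 = 12 bars.
12 (basic form) + 3 (cadential extension) + 1 (internal expansion) + 3 (extra statement) = 19.

19 measures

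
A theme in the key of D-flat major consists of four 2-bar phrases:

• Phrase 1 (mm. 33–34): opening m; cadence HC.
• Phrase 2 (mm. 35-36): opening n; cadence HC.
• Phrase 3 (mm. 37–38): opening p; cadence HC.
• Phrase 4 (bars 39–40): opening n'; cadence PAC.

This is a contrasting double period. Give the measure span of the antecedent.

measures 33–36

In a double period the first pair of phrases (ending half cadence) is the large antecedent and the second pair (ending perfect authentic cadence) is the large consequent; the antecedent is measures 33–36.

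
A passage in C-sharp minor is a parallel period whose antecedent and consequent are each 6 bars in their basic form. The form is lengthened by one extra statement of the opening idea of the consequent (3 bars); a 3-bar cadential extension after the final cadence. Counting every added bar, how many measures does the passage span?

Basic parallel period: 6 + 6 = 12 bars.
12 (basic form) + 3 (extra statement) + 3 (cadential extension) = 18.

18 measures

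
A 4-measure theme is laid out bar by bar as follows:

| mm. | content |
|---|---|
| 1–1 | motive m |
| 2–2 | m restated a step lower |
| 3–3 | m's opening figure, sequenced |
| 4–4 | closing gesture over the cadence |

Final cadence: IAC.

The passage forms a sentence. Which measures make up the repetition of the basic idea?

The presentation of a sentence is the basic idea (measure 1) plus its repetition (measure 2); the repetition of the basic idea is therefore measure 2.

measures 2–2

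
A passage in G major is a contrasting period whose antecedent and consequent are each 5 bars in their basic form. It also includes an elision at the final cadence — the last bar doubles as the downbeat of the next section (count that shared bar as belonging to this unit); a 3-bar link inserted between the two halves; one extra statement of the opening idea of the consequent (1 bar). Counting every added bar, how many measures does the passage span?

14 measures

Basic contrasting period: 5 + 5 = 10 bars.
10 (basic form) + 3 (link) + 1 (extra statement) = 14.
The elision shares a bar with the next section but does not change this unit's count.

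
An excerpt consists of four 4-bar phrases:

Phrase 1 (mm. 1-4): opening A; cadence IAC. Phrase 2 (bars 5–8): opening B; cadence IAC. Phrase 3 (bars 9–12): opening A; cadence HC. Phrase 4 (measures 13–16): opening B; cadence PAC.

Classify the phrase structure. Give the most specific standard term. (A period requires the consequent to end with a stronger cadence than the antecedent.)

Four phrases in two halves: the first half (measures 1–8) ends with an imperfect authentic cadence, the second (measures 9–16) with a perfect authentic cadence — a large antecedent–consequent pair, i.e. a double period.
Phrase 3 begins with the same material as phrase 1, making it parallel.

parallel double period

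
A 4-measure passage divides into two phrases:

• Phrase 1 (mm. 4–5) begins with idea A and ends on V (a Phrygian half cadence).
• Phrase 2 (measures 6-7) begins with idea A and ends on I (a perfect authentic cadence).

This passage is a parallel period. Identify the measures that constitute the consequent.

measures 6–7

The antecedent is the phrase ending with the weaker cadence (Phrygian half cadence, phrase 1) and the consequent the one ending more conclusively (perfect authentic cadence, phrase 2); the consequent is mm. 6–7.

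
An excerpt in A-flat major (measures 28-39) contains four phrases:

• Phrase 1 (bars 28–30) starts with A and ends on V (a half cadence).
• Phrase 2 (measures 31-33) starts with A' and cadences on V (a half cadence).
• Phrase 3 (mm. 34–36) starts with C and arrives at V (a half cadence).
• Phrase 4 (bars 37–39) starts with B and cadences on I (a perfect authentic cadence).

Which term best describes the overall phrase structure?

Four phrases in two halves: the first half (measures 28–33) ends with a half cadence, the second (bars 34-39) with a perfect authentic cadence — a large antecedent–consequent pair, i.e. a double period.
Phrase 3 begins with different material from phrase 1, making it contrasting.

contrasting double period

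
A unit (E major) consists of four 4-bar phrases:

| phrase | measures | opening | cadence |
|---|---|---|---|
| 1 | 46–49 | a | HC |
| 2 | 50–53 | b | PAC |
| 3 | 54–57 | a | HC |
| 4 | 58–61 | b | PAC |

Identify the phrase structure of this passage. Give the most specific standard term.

The cadence pattern HC–PAC–HC–PAC is weak–strong twice, and phrases 3–4 restate phrases 1–2: a period heard twice, not a double period (which would end weakly at phrase 2).

repeated period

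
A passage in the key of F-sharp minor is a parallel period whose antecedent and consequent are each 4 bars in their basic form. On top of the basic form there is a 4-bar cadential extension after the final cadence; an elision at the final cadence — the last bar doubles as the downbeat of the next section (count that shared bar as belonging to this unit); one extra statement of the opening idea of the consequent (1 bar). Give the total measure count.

13 measures

Basic parallel period: 4 + 4 = 8 bars.
8 (basic form) + 4 (cadential extension) + 1 (extra statement) = 13.
The elision shares a bar with the next section but does not change this unit's count.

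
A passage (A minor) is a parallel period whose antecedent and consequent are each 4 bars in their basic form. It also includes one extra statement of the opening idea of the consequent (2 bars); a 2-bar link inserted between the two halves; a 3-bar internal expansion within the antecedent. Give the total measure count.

Basic parallel period: 4 + 4 = 8 bars.
8 (basic form) + 2 (extra statement) + 2 (link) + 3 (internal expansion) = 15.

15 measures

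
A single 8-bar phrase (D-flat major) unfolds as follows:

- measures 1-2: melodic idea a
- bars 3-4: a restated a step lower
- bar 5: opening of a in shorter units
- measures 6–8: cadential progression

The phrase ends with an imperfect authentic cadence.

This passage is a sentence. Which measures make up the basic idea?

measures 1–2

The presentation of a sentence is the basic idea (mm. 1–2) plus its repetition (bars 3–4); the basic idea is therefore mm. 1–2.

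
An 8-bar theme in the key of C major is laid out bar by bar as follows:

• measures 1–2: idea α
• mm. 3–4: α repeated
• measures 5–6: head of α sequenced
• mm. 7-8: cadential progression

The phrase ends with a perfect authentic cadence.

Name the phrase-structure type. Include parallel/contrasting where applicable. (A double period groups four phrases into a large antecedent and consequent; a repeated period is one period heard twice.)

Basic idea (mm. 1–2) + its repetition (bars 3–4) form the presentation; fragmentation and cadence (bars 5–8) form the continuation — the 8-bar whole is a sentence.

sentence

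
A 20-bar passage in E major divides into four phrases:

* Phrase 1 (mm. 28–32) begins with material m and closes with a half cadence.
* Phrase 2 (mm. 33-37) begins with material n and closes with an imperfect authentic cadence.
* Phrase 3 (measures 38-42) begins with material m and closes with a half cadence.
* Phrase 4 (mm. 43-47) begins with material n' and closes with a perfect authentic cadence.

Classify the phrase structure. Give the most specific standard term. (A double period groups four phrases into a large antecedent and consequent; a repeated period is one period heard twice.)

Four phrases in two halves: the first half (bars 28–37) ends with an imperfect authentic cadence, the second (mm. 38–47) with a perfect authentic cadence — a large antecedent–consequent pair, i.e. a double period.
Phrase 3 begins with the same material as phrase 1, making it parallel.

parallel double period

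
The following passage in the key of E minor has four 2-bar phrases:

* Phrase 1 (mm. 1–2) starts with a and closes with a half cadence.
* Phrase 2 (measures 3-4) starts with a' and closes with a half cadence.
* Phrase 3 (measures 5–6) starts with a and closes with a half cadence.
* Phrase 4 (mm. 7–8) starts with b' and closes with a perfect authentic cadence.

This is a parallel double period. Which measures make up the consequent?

In a double period the first pair of phrases (ending half cadence) is the large antecedent and the second pair (ending perfect authentic cadence) is the large consequent; the consequent is measures 5–8.

measures 5–8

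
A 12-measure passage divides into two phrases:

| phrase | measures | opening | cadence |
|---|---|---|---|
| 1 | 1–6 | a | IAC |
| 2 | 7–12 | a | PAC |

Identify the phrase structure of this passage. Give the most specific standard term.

parallel period

Phrase 1 ends with an imperfect authentic cadence (weaker) and phrase 2 with a perfect authentic cadence (stronger): antecedent + consequent = a period.
The two phrases open with the same material (a / a), so the period is parallel.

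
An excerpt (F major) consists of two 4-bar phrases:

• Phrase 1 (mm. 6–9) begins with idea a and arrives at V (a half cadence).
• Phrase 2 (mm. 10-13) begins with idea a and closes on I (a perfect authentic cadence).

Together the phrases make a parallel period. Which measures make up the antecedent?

measures 6–9

The phrase ending with the weaker cadence (half cadence) is the antecedent; the one ending more conclusively (perfect authentic cadence) is the consequent. The antecedent is measures 6–9.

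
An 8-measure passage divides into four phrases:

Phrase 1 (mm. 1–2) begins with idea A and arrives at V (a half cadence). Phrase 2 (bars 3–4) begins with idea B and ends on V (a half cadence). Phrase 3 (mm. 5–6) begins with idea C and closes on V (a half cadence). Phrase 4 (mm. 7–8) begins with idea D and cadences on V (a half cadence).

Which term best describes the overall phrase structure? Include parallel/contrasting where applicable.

phrase group

Phrase 4 ends with a half cadence, no stronger than phrase 2's half cadence, so the four phrases do not form a double period; nor do phrases 3–4 duplicate 1–2, so it is not a repeated period. With no phrase reaching a conclusive cadence, the passage is a phrase group.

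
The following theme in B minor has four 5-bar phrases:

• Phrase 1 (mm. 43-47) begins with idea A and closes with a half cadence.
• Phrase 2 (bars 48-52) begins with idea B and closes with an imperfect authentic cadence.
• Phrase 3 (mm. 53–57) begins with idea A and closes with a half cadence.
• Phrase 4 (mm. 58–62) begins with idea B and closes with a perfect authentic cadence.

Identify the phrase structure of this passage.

parallel double period

Four phrases in two halves: the first half (bars 43–52) ends with an imperfect authentic cadence, the second (mm. 53-62) with a perfect authentic cadence — a large antecedent–consequent pair, i.e. a double period.
Phrase 3 begins with the same material as phrase 1, making it parallel.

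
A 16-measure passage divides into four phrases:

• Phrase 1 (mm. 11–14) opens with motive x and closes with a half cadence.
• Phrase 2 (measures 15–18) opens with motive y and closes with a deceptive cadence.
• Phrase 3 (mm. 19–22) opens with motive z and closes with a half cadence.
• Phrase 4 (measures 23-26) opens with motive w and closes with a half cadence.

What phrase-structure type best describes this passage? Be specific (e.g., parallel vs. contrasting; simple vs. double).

phrase group

Phrase 4 ends with a half cadence, no stronger than phrase 2's deceptive cadence, so the four phrases do not form a double period; nor do phrases 3–4 duplicate 1–2, so it is not a repeated period. With no phrase reaching a conclusive cadence, the passage is a phrase group.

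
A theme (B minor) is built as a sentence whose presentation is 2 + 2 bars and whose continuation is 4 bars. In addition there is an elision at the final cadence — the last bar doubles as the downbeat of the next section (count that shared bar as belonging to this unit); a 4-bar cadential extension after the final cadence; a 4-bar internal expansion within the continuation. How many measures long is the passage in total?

Basic sentence: 2 + 2 + 4 = 8 bars.
8 (basic form) + 4 (cadential extension) + 4 (internal expansion) = 16.
The elision shares a bar with the next section but does not change this unit's count.

16 measures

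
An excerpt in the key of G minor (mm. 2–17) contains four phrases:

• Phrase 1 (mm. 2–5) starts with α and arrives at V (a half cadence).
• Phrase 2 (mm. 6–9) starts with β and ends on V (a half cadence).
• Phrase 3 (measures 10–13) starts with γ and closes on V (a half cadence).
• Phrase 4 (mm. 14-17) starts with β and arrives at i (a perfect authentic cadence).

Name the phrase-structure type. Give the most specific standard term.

contrasting double period

Four phrases in two halves: the first half (bars 2-9) ends with a half cadence, the second (mm. 10-17) with a perfect authentic cadence — a large antecedent–consequent pair, i.e. a double period.
Phrase 3 begins with different material from phrase 1, making it contrasting.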